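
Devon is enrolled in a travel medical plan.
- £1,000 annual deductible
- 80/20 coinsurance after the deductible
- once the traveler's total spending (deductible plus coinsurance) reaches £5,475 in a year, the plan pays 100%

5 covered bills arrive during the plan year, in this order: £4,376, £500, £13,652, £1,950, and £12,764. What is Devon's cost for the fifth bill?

Claim 1 (£4,376): £1,000 finishes the deductible; £3,376 goes to coinsurance; traveler's 20% is £675.20. Traveler owes £1,675.20 (running OOP £1,675.20).
Claim 2 (£500): deductible met; 20% of £500 = £100. Traveler pays £100; OOP now £1,775.20.
Claim 3 (£13,652): deductible met; 20% of £13,652 = £2,730.40. Cost to traveler: £2,730.40. OOP to date £4,505.60.
Claim 4 (£1,950): deductible already satisfied, so traveler's share is 20% × £1,950 = £390. Traveler pays £390; OOP now £4,895.60.
Claim 5 (£12,764): 20% coinsurance on £12,764 = £2,552.80. OOP would hit £7,448.40 > £5,475, so the cap limits the traveler to £5,475 − £4,895.60 = £579.40.

£579.40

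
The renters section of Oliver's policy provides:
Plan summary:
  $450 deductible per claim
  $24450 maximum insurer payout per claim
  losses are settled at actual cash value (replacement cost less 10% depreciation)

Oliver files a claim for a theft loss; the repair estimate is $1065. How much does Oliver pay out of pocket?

Depreciate 10%: the covered value is $1065 × 0.9 = $958.50.
Less the $450 deductible: $958.50 − $450 = $508.50.
$508.50 ≤ $24450, so the limit doesn't bind; insurer pays $508.50.
Tenant's share is the uncovered remainder: $1065 − $508.50 = $556.50.

$556.50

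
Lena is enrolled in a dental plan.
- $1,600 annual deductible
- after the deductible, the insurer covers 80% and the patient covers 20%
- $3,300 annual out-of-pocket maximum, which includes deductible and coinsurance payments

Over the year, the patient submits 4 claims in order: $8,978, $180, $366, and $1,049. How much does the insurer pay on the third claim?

$292.80

Claim 1 — $8,978: $1,600 to deductible, leaving $7,378; 20% of $7,378 = $1,475.60. Patient owes $3,075.60 (running OOP $3,075.60). Insurer: $8,978 − $3,075.60 = $5,902.40.
Claim 2 — $180: 20% coinsurance on $180 = $36. Patient owes $36 (running OOP $3,111.60). Plan pays $180 − $36 = $144.
Claim 3 — $366: deductible already satisfied, so patient's share is 20% × $366 = $73.20. Patient pays $73.20; OOP now $3,184.80. Plan pays $366 − $73.20 = $292.80.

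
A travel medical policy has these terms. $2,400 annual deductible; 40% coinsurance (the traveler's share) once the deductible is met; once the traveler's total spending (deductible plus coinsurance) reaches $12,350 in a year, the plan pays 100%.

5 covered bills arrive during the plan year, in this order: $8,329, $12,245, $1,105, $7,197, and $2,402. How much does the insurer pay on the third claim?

$663

Claim 1 ($8,329): $2,400 finishes the deductible; $5,929 goes to coinsurance; 40% of $5,929 = $2,371.60. Cost to traveler: $4,771.60. OOP to date $4,771.60. Insurer: $8,329 − $4,771.60 = $3,557.40.
Claim 2 ($12,245): deductible met; 40% of $12,245 = $4,898. Traveler pays $4,898; OOP now $9,669.60. Plan pays $12,245 − $4,898 = $7,347.
Claim 3 ($1,105): deductible already satisfied, so traveler's share is 40% × $1,105 = $442. Cost to traveler: $442. OOP to date $10,111.60. Plan pays $1,105 − $442 = $663.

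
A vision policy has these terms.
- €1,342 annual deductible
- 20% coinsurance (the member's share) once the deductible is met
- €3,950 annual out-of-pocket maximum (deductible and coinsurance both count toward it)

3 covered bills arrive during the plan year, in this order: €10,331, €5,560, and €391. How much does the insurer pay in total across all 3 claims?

#1 (€10,331): €1,342 to deductible, leaving €8,989; member's 20% is €1,797.80. Member pays €3,139.80; OOP now €3,139.80. Insurer: €10,331 − €3,139.80 = €7,191.20.
#2 (€5,560): deductible already satisfied, so member's share is 20% × €5,560 = €1,112. OOP would hit €4,251.80 > €3,950, so the cap limits the member to €3,950 − €3,139.80 = €810.20. Insurer: €5,560 − €810.20 = €4,749.80.
#3 (€391): 20% coinsurance on €391 = €78.20. Adding that to €3,950 gives €4,028.20, past the €3,950 cap; member pays only €3,950 − €3,950 = €0. Insurer: €391 − €0 = €391.
Insurer total: €7,191.20 + €4,749.80 + €391 = €12,332.

€12,332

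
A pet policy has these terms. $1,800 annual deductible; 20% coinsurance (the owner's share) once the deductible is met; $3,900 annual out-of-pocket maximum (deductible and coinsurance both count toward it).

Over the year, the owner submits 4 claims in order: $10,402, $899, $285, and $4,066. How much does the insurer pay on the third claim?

$228

#1 ($10,402): $1,800 to deductible, leaving $8,602; 20% of $8,602 = $1,720.40. Owner pays $3,520.40; OOP now $3,520.40. Plan pays $10,402 − $3,520.40 = $6,881.60.
#2 ($899): deductible met; 20% of $899 = $179.80. Owner pays $179.80; OOP now $3,700.20. Plan pays $899 − $179.80 = $719.20.
#3 ($285): deductible already satisfied, so owner's share is 20% × $285 = $57. Cost to owner: $57. OOP to date $3,757.20. Plan pays $285 − $57 = $228.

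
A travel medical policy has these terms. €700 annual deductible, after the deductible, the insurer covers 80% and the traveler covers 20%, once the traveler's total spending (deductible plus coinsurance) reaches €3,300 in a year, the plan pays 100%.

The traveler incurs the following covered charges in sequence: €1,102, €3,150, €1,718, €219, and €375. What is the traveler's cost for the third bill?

€343.60

Claim 1 — €1,102: €700 to deductible, leaving €402; 20% of €402 = €80.40. Cost to traveler: €780.40. OOP to date €780.40.
Claim 2 — €3,150: deductible already satisfied, so traveler's share is 20% × €3,150 = €630. Traveler pays €630; OOP now €1,410.40.
Claim 3 — €1,718: deductible met; 20% of €1,718 = €343.60. Traveler pays €343.60; OOP now €1,754.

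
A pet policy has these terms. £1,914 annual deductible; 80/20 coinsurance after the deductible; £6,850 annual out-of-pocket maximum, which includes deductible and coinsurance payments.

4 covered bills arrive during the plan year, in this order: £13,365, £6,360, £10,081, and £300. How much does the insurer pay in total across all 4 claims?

£23,256

#1 (£13,365): £1,914 finishes the deductible; £11,451 goes to coinsurance; coinsurance £11,451 × 20% = £2,290.20. Cost to owner: £4,204.20. OOP to date £4,204.20. Plan pays £13,365 − £4,204.20 = £9,160.80.
#2 (£6,360): deductible already satisfied, so owner's share is 20% × £6,360 = £1,272. Owner pays £1,272; OOP now £5,476.20. Plan pays £6,360 − £1,272 = £5,088.
#3 (£10,081): 20% coinsurance on £10,081 = £2,016.20. Adding that to £5,476.20 gives £7,492.40, past the £6,850 cap; owner pays only £6,850 − £5,476.20 = £1,373.80. Insurer: £10,081 − £1,373.80 = £8,707.20.
#4 (£300): 20% coinsurance on £300 = £60. Adding that to £6,850 gives £6,910, past the £6,850 cap; owner pays only £6,850 − £6,850 = £0. Plan pays £300 − £0 = £300.
Insurer total: £9,160.80 + £5,088 + £8,707.20 + £300 = £23,256.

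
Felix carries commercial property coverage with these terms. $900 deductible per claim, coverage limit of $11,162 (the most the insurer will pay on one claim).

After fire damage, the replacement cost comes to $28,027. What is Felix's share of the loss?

Less the $900 deductible: $28,027 − $900 = $27,127.
$27,127 exceeds the $11,162 limit, so the insurer pays the limit: $11,162.
The business bears the rest of the original loss: $28,027 − $11,162 = $16,865.

$16,865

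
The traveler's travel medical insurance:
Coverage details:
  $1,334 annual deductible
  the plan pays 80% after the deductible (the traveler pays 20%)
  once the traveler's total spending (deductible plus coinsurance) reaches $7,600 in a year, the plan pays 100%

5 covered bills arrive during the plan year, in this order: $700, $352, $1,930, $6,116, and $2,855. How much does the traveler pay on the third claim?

Claim 1 ($700): all of it applies to the deductible. Traveler owes $700 (running OOP $700).
Claim 2 ($352): fully absorbed by the deductible. Traveler pays $352; OOP now $1,052.
Claim 3 ($1,930): $282 to deductible, leaving $1,648; traveler's 20% is $329.60. Cost to traveler: $611.60. OOP to date $1,663.60.

$611.60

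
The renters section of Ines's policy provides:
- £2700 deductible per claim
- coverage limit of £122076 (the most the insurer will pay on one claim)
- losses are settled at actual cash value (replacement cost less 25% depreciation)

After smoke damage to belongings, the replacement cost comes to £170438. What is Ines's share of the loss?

£48362

Actual cash value after 25% depreciation: £170438 × 75% = £127828.50.
Subtract the deductible: £127828.50 − £2700 = £125128.50.
Since £125128.50 > £122076, the payout is capped at £122076.
The tenant bears the rest of the original loss: £170438 − £122076 = £48362.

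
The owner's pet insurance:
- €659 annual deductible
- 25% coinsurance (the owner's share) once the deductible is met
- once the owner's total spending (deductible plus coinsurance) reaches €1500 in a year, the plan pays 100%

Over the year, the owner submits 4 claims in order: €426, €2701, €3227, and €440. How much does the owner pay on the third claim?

Claim 1 — €426: fully absorbed by the deductible. Owner owes €426 (running OOP €426).
Claim 2 — €2701: €233 to deductible, leaving €2468; owner's 25% is €617. Owner owes €850 (running OOP €1276).
Claim 3 — €3227: 25% coinsurance on €3227 = €806.75. OOP would hit €2082.75 > €1500, so the cap limits the owner to €1500 − €1276 = €224.

€224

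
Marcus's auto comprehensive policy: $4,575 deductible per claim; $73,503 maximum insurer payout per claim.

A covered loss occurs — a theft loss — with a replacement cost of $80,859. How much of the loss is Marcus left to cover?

Less the $4,575 deductible: $80,859 − $4,575 = $76,284.
Since $76,284 > $73,503, the payout is capped at $73,503.
The policyholder bears the rest of the original loss: $80,859 − $73,503 = $7,356.

$7,356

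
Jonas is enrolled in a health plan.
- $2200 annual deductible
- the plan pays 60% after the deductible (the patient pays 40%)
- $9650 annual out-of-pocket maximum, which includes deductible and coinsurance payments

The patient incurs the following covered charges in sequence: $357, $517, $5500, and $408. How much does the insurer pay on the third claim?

$2504.40

Claim 1 — $357: entire amount goes to the deductible. Cost to patient: $357. OOP to date $357. Plan pays $357 − $357 = $0.
Claim 2 — $517: all of it applies to the deductible. Patient owes $517 (running OOP $874). Plan pays $517 − $517 = $0.
Claim 3 — $5500: $1326 to deductible, leaving $4174; coinsurance $4174 × 40% = $1669.60. Patient pays $2995.60; OOP now $3869.60. Insurer: $5500 − $2995.60 = $2504.40.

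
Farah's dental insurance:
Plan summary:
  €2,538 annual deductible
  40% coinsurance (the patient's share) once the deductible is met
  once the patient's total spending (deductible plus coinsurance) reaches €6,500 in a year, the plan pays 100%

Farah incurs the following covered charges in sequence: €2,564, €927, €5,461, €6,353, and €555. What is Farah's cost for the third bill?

#1 (€2,564): deductible takes €2,538, €26 remains; 40% of €26 = €10.40. Patient pays €2,548.40; OOP now €2,548.40.
#2 (€927): 40% coinsurance on €927 = €370.80. Patient pays €370.80; OOP now €2,919.20.
#3 (€5,461): 40% coinsurance on €5,461 = €2,184.40. Patient pays €2,184.40; OOP now €5,103.60.

€2,184.40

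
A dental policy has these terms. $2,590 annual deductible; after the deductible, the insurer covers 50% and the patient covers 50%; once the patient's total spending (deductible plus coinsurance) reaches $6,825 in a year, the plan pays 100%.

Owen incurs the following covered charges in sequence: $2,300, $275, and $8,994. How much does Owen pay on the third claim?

#1 ($2,300): entire amount goes to the deductible. Patient owes $2,300 (running OOP $2,300).
#2 ($275): all of it applies to the deductible. Cost to patient: $275. OOP to date $2,575.
#3 ($8,994): deductible takes $15, $8,979 remains; coinsurance $8,979 × 50% = $4,489.50. Deductible plus coinsurance: $15 + $4,489.50 = $4,504.50. That would push OOP to $7,079.50, over the $6,825 cap, so patient pays $6,825 − $2,575 = $4,250.

$4,250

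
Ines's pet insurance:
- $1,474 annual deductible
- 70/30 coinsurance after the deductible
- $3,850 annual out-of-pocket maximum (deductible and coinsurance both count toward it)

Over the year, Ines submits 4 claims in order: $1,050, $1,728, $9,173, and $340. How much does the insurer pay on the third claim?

Bill 1, $1,050: entire amount goes to the deductible. Cost to owner: $1,050. OOP to date $1,050. Insurer: $1,050 − $1,050 = $0.
Bill 2, $1,728: $424 finishes the deductible; $1,304 goes to coinsurance; 30% of $1,304 = $391.20. Owner pays $815.20; OOP now $1,865.20. Plan pays $1,728 − $815.20 = $912.80.
Bill 3, $9,173: deductible already satisfied, so owner's share is 30% × $9,173 = $2,751.90. Adding that to $1,865.20 gives $4,617.10, past the $3,850 cap; owner pays only $3,850 − $1,865.20 = $1,984.80. Insurer: $9,173 − $1,984.80 = $7,188.20.

$7,188.20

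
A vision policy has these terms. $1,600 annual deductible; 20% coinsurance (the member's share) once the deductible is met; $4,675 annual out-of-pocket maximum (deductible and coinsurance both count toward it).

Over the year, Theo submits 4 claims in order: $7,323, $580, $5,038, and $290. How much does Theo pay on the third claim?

Claim 1 ($7,323): deductible takes $1,600, $5,723 remains; coinsurance $5,723 × 20% = $1,144.60. Member owes $2,744.60 (running OOP $2,744.60).
Claim 2 ($580): deductible met; 20% of $580 = $116. Cost to member: $116. OOP to date $2,860.60.
Claim 3 ($5,038): 20% coinsurance on $5,038 = $1,007.60. Member pays $1,007.60; OOP now $3,868.20.

$1,007.60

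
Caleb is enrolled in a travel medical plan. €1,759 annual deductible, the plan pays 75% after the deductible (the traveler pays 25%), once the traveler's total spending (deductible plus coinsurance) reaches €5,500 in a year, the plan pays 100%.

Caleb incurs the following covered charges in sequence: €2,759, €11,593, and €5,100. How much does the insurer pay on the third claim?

Bill 1, €2,759: deductible takes €1,759, €1,000 remains; 25% of €1,000 = €250. Traveler owes €2,009 (running OOP €2,009). Insurer: €2,759 − €2,009 = €750.
Bill 2, €11,593: 25% coinsurance on €11,593 = €2,898.25. Traveler owes €2,898.25 (running OOP €4,907.25). Plan pays €11,593 − €2,898.25 = €8,694.75.
Bill 3, €5,100: deductible already satisfied, so traveler's share is 25% × €5,100 = €1,275. OOP would hit €6,182.25 > €5,500, so the cap limits the traveler to €5,500 − €4,907.25 = €592.75. Plan pays €5,100 − €592.75 = €4,507.25.

€4,507.25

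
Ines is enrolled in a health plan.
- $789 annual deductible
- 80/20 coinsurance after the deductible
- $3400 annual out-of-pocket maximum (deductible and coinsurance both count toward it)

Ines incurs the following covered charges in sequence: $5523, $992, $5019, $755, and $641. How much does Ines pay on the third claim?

$1003.80

#1 ($5523): $789 finishes the deductible; $4734 goes to coinsurance; patient's 20% is $946.80. Patient pays $1735.80; OOP now $1735.80.
#2 ($992): deductible met; 20% of $992 = $198.40. Patient owes $198.40 (running OOP $1934.20).
#3 ($5019): deductible already satisfied, so patient's share is 20% × $5019 = $1003.80. Cost to patient: $1003.80. OOP to date $2938.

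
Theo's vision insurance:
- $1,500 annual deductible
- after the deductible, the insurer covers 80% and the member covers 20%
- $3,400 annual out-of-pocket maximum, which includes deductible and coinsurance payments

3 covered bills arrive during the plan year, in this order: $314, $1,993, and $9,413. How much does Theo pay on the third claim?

Claim 1 — $314: fully absorbed by the deductible. Member pays $314; OOP now $314.
Claim 2 — $1,993: deductible takes $1,186, $807 remains; 20% of $807 = $161.40. Cost to member: $1,347.40. OOP to date $1,661.40.
Claim 3 — $9,413: 20% coinsurance on $9,413 = $1,882.60. That would push OOP to $3,544, over the $3,400 cap, so member pays $3,400 − $1,661.40 = $1,738.60.

$1,738.60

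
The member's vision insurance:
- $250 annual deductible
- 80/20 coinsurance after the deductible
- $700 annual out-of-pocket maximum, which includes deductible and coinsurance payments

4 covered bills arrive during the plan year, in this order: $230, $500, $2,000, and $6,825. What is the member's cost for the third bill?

Bill 1, $230: fully absorbed by the deductible. Cost to member: $230. OOP to date $230.
Bill 2, $500: $20 to deductible, leaving $480; coinsurance $480 × 20% = $96. Member pays $116; OOP now $346.
Bill 3, $2,000: deductible met; 20% of $2,000 = $400. That would push OOP to $746, over the $700 cap, so member pays $700 − $346 = $354.

$354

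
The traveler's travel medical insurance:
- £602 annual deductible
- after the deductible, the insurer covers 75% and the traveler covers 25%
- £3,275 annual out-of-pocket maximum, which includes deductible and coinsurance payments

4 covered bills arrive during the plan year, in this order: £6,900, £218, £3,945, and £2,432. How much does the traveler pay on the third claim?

#1 (£6,900): £602 finishes the deductible; £6,298 goes to coinsurance; traveler's 25% is £1,574.50. Traveler owes £2,176.50 (running OOP £2,176.50).
#2 (£218): 25% coinsurance on £218 = £54.50. Traveler owes £54.50 (running OOP £2,231).
#3 (£3,945): deductible already satisfied, so traveler's share is 25% × £3,945 = £986.25. Traveler owes £986.25 (running OOP £3,217.25).

£986.25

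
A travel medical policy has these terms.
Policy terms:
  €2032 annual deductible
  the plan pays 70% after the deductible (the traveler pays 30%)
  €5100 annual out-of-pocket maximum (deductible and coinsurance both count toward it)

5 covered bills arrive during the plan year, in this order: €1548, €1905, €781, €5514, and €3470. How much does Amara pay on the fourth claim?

#1 (€1548): entire amount goes to the deductible. Traveler owes €1548 (running OOP €1548).
#2 (€1905): €484 finishes the deductible; €1421 goes to coinsurance; traveler's 30% is €426.30. Cost to traveler: €910.30. OOP to date €2458.30.
#3 (€781): deductible met; 30% of €781 = €234.30. Traveler pays €234.30; OOP now €2692.60.
#4 (€5514): 30% coinsurance on €5514 = €1654.20. Cost to traveler: €1654.20. OOP to date €4346.80.

€1654.20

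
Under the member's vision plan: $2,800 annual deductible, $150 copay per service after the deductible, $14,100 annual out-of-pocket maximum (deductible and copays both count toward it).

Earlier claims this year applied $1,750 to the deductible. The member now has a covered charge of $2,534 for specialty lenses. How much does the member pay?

Deductible still to meet: $2,800 − $1,750 = $1,050.
After the $1,050 deductible portion, $2,534 − $1,050 = $1,484 is subject to the copay.
Copay on this service: $150.
Member responsibility before any cap: $1,050 + $150 = $1,200.
Cumulative spending $1,750 + $1,200 = $2,950 stays under the $14,100 maximum.

$1,200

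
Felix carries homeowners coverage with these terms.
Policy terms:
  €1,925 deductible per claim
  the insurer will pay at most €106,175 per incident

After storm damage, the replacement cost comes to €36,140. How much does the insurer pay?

Less the €1,925 deductible: €36,140 − €1,925 = €34,215.
€34,215 ≤ €106,175, so the limit doesn't bind; insurer pays €34,215.

€34,215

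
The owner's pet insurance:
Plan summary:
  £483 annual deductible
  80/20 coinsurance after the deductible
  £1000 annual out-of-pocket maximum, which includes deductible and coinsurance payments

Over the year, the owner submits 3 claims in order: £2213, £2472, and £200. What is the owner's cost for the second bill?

Claim 1 — £2213: £483 finishes the deductible; £1730 goes to coinsurance; coinsurance £1730 × 20% = £346. Owner pays £829; OOP now £829.
Claim 2 — £2472: 20% coinsurance on £2472 = £494.40. Adding that to £829 gives £1323.40, past the £1000 cap; owner pays only £1000 − £829 = £171.

£171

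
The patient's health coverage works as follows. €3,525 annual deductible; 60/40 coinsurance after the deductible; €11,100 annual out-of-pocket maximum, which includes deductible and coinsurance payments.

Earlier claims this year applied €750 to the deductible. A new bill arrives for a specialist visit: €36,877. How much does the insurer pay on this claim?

€750 of the €3,525 deductible is already met, leaving €2,775.
After the €2,775 deductible portion, €36,877 − €2,775 = €34,102 is subject to coinsurance.
Coinsurance: €34,102 × 40% = €13,640.80.
That puts the patient's cost at €2,775 + €13,640.80 = €16,415.80 before any cap.
Adding €16,415.80 to the €750 already spent would give €17,165.80, which exceeds the €11,100 cap; the patient pays just €11,100 − €750 = €10,350.
Insurer pays the balance: €36,877 − €10,350 = €26,527.

€26,527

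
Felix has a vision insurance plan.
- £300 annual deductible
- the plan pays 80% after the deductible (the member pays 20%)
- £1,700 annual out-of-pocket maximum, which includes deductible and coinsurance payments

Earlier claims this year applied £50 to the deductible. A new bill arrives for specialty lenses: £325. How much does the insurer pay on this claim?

£60

Deductible still to meet: £300 − £50 = £250.
The remaining £75 (= £325 − £250) moves to coinsurance.
20% of £75 = £15 falls to the member.
Member responsibility before any cap: £250 + £15 = £265.
Cumulative spending £50 + £265 = £315 stays under the £1,700 maximum.
The insurer covers the remainder: £325 − £265 = £60.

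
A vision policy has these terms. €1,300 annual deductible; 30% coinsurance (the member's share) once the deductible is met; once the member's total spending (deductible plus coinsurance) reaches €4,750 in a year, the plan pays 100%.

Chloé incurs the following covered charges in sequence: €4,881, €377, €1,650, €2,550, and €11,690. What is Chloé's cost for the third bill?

#1 (€4,881): deductible takes €1,300, €3,581 remains; member's 30% is €1,074.30. Cost to member: €2,374.30. OOP to date €2,374.30.
#2 (€377): deductible already satisfied, so member's share is 30% × €377 = €113.10. Member pays €113.10; OOP now €2,487.40.
#3 (€1,650): deductible met; 30% of €1,650 = €495. Member pays €495; OOP now €2,982.40.

€495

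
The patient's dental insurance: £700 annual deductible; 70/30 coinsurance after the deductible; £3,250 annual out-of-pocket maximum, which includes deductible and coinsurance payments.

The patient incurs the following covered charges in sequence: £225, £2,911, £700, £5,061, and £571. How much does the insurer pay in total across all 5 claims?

Bill 1, £225: all of it applies to the deductible. Cost to patient: £225. OOP to date £225. Plan pays £225 − £225 = £0.
Bill 2, £2,911: £475 finishes the deductible; £2,436 goes to coinsurance; 30% of £2,436 = £730.80. Cost to patient: £1,205.80. OOP to date £1,430.80. Plan pays £2,911 − £1,205.80 = £1,705.20.
Bill 3, £700: deductible already satisfied, so patient's share is 30% × £700 = £210. Cost to patient: £210. OOP to date £1,640.80. Insurer: £700 − £210 = £490.
Bill 4, £5,061: 30% coinsurance on £5,061 = £1,518.30. Cost to patient: £1,518.30. OOP to date £3,159.10. Plan pays £5,061 − £1,518.30 = £3,542.70.
Bill 5, £571: deductible already satisfied, so patient's share is 30% × £571 = £171.30. That would push OOP to £3,330.40, over the £3,250 cap, so patient pays £3,250 − £3,159.10 = £90.90. Plan pays £571 − £90.90 = £480.10.
Insurer total = bills − patient's total = £9,468 − £3,250 = £6,218.

£6,218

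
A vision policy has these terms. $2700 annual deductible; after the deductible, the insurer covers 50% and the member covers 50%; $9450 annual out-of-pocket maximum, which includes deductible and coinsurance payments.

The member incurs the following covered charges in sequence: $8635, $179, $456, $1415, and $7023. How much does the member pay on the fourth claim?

$707.50

Bill 1, $8635: deductible takes $2700, $5935 remains; member's 50% is $2967.50. Member owes $5667.50 (running OOP $5667.50).
Bill 2, $179: 50% coinsurance on $179 = $89.50. Member owes $89.50 (running OOP $5757).
Bill 3, $456: deductible already satisfied, so member's share is 50% × $456 = $228. Member pays $228; OOP now $5985.
Bill 4, $1415: deductible met; 50% of $1415 = $707.50. Member pays $707.50; OOP now $6692.50.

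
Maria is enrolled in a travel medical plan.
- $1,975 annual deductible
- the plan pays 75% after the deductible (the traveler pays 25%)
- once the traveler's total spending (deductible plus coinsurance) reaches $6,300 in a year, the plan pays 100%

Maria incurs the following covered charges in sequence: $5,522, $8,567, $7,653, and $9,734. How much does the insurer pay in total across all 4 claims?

#1 ($5,522): $1,975 finishes the deductible; $3,547 goes to coinsurance; coinsurance $3,547 × 25% = $886.75. Traveler pays $2,861.75; OOP now $2,861.75. Plan pays $5,522 − $2,861.75 = $2,660.25.
#2 ($8,567): deductible met; 25% of $8,567 = $2,141.75. Cost to traveler: $2,141.75. OOP to date $5,003.50. Plan pays $8,567 − $2,141.75 = $6,425.25.
#3 ($7,653): deductible already satisfied, so traveler's share is 25% × $7,653 = $1,913.25. Adding that to $5,003.50 gives $6,916.75, past the $6,300 cap; traveler pays only $6,300 − $5,003.50 = $1,296.50. Plan pays $7,653 − $1,296.50 = $6,356.50.
#4 ($9,734): 25% coinsurance on $9,734 = $2,433.50. Adding that to $6,300 gives $8,733.50, past the $6,300 cap; traveler pays only $6,300 − $6,300 = $0. Plan pays $9,734 − $0 = $9,734.
Insurer total: $2,660.25 + $6,425.25 + $6,356.50 + $9,734 = $25,176.

$25,176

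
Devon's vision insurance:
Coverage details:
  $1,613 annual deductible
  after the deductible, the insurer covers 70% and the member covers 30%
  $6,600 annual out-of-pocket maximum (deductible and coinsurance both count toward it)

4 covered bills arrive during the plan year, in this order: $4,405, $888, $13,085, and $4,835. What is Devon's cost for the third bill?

Claim 1 — $4,405: $1,613 to deductible, leaving $2,792; 30% of $2,792 = $837.60. Member pays $2,450.60; OOP now $2,450.60.
Claim 2 — $888: deductible already satisfied, so member's share is 30% × $888 = $266.40. Member pays $266.40; OOP now $2,717.
Claim 3 — $13,085: 30% coinsurance on $13,085 = $3,925.50. Adding that to $2,717 gives $6,642.50, past the $6,600 cap; member pays only $6,600 − $2,717 = $3,883.

$3,883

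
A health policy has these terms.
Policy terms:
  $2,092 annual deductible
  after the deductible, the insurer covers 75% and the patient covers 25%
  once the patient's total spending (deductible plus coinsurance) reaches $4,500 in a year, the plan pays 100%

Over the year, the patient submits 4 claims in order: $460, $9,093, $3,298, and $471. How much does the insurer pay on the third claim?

$2,755.25

Claim 1 — $460: fully absorbed by the deductible. Patient pays $460; OOP now $460. Insurer: $460 − $460 = $0.
Claim 2 — $9,093: $1,632 to deductible, leaving $7,461; patient's 25% is $1,865.25. Cost to patient: $3,497.25. OOP to date $3,957.25. Plan pays $9,093 − $3,497.25 = $5,595.75.
Claim 3 — $3,298: 25% coinsurance on $3,298 = $824.50. Adding that to $3,957.25 gives $4,781.75, past the $4,500 cap; patient pays only $4,500 − $3,957.25 = $542.75. Insurer: $3,298 − $542.75 = $2,755.25.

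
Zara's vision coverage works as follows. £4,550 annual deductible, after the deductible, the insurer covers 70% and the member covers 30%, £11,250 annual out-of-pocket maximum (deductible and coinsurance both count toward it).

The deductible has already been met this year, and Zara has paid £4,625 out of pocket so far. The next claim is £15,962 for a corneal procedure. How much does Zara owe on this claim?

The deductible is already satisfied, so the full bill goes to coinsurance.
Coinsurance: £15,962 × 30% = £4,788.60.
Year-to-date out-of-pocket becomes £4,625 + £4,788.60 = £9,413.60, still under the £11,250 maximum, so no cap applies.

£4,788.60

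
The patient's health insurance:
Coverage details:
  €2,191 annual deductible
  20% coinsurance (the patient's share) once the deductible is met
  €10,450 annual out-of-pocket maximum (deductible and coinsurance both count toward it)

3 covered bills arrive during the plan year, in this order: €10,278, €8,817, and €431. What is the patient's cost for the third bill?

€86.20

Bill 1, €10,278: €2,191 finishes the deductible; €8,087 goes to coinsurance; coinsurance €8,087 × 20% = €1,617.40. Cost to patient: €3,808.40. OOP to date €3,808.40.
Bill 2, €8,817: deductible met; 20% of €8,817 = €1,763.40. Cost to patient: €1,763.40. OOP to date €5,571.80.
Bill 3, €431: 20% coinsurance on €431 = €86.20. Patient owes €86.20 (running OOP €5,658).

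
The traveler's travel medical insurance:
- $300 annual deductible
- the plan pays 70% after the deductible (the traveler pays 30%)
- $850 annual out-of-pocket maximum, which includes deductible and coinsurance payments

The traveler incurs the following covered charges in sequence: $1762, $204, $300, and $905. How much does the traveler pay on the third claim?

Bill 1, $1762: $300 finishes the deductible; $1462 goes to coinsurance; coinsurance $1462 × 30% = $438.60. Traveler owes $738.60 (running OOP $738.60).
Bill 2, $204: deductible already satisfied, so traveler's share is 30% × $204 = $61.20. Traveler pays $61.20; OOP now $799.80.
Bill 3, $300: deductible met; 30% of $300 = $90. That would push OOP to $889.80, over the $850 cap, so traveler pays $850 − $799.80 = $50.20.

$50.20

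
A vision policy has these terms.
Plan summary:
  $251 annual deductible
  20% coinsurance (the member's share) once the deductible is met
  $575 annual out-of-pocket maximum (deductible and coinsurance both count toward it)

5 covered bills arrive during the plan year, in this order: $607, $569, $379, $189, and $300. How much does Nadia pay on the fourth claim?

Claim 1 — $607: $251 to deductible, leaving $356; member's 20% is $71.20. Cost to member: $322.20. OOP to date $322.20.
Claim 2 — $569: deductible already satisfied, so member's share is 20% × $569 = $113.80. Member owes $113.80 (running OOP $436).
Claim 3 — $379: 20% coinsurance on $379 = $75.80. Member owes $75.80 (running OOP $511.80).
Claim 4 — $189: 20% coinsurance on $189 = $37.80. Member owes $37.80 (running OOP $549.60).

$37.80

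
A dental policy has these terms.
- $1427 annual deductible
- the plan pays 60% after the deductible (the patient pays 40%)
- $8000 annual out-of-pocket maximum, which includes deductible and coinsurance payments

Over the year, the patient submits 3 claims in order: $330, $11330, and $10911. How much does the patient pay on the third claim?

Claim 1 ($330): entire amount goes to the deductible. Cost to patient: $330. OOP to date $330.
Claim 2 ($11330): deductible takes $1097, $10233 remains; patient's 40% is $4093.20. Patient owes $5190.20 (running OOP $5520.20).
Claim 3 ($10911): deductible already satisfied, so patient's share is 40% × $10911 = $4364.40. Adding that to $5520.20 gives $9884.60, past the $8000 cap; patient pays only $8000 − $5520.20 = $2479.80.

$2479.80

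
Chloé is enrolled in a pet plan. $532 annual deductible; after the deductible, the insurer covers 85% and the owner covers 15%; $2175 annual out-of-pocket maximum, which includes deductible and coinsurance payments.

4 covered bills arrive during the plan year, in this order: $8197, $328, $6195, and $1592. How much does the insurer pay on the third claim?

$5750.95

Claim 1 — $8197: $532 finishes the deductible; $7665 goes to coinsurance; owner's 15% is $1149.75. Owner owes $1681.75 (running OOP $1681.75). Insurer: $8197 − $1681.75 = $6515.25.
Claim 2 — $328: 15% coinsurance on $328 = $49.20. Cost to owner: $49.20. OOP to date $1730.95. Plan pays $328 − $49.20 = $278.80.
Claim 3 — $6195: deductible already satisfied, so owner's share is 15% × $6195 = $929.25. OOP would hit $2660.20 > $2175, so the cap limits the owner to $2175 − $1730.95 = $444.05. Insurer: $6195 − $444.05 = $5750.95.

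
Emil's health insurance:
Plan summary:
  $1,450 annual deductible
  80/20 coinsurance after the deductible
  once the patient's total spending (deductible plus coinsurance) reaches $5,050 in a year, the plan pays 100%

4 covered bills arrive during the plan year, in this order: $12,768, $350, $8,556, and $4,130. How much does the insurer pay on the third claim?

$7,289.60

Bill 1, $12,768: deductible takes $1,450, $11,318 remains; coinsurance $11,318 × 20% = $2,263.60. Patient pays $3,713.60; OOP now $3,713.60. Insurer: $12,768 − $3,713.60 = $9,054.40.
Bill 2, $350: deductible met; 20% of $350 = $70. Patient owes $70 (running OOP $3,783.60). Plan pays $350 − $70 = $280.
Bill 3, $8,556: deductible met; 20% of $8,556 = $1,711.20. Adding that to $3,783.60 gives $5,494.80, past the $5,050 cap; patient pays only $5,050 − $3,783.60 = $1,266.40. Plan pays $8,556 − $1,266.40 = $7,289.60.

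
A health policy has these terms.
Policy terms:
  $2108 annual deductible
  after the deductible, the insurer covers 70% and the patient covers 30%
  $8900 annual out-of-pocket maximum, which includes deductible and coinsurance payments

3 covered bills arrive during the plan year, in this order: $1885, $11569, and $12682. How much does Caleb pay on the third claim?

Bill 1, $1885: all of it applies to the deductible. Patient owes $1885 (running OOP $1885).
Bill 2, $11569: $223 finishes the deductible; $11346 goes to coinsurance; patient's 30% is $3403.80. Cost to patient: $3626.80. OOP to date $5511.80.
Bill 3, $12682: deductible met; 30% of $12682 = $3804.60. Adding that to $5511.80 gives $9316.40, past the $8900 cap; patient pays only $8900 − $5511.80 = $3388.20.

$3388.20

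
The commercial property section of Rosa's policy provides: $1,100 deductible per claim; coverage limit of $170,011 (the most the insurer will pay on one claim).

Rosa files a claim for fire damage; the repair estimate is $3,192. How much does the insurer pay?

Subtract the deductible: $3,192 − $1,100 = $2,092.
$2,092 is within the $170,011 limit, so the insurer pays $2,092.

$2,092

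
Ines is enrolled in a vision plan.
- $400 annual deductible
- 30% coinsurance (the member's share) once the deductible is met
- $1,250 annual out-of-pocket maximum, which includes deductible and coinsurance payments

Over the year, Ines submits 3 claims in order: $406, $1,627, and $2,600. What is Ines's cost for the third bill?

$360.10

#1 ($406): deductible takes $400, $6 remains; coinsurance $6 × 30% = $1.80. Cost to member: $401.80. OOP to date $401.80.
#2 ($1,627): deductible met; 30% of $1,627 = $488.10. Member owes $488.10 (running OOP $889.90).
#3 ($2,600): deductible already satisfied, so member's share is 30% × $2,600 = $780. That would push OOP to $1,669.90, over the $1,250 cap, so member pays $1,250 − $889.90 = $360.10.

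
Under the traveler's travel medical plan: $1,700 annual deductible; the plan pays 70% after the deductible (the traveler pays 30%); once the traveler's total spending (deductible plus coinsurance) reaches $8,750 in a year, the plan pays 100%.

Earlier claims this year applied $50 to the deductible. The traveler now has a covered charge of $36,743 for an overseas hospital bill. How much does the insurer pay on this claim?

Remaining deductible: $1,700 − $50 = $1,650.
After the $1,650 deductible portion, $36,743 − $1,650 = $35,093 is subject to coinsurance.
Traveler's 30% share of $35,093 is $10,527.90.
That puts the traveler's cost at $1,650 + $10,527.90 = $12,177.90 before any cap.
That would bring total out-of-pocket to $12,227.90, past the $8,750 cap. The traveler is capped at $8,750 − $50 = $8,700 on this claim.
The insurer covers the remainder: $36,743 − $8,700 = $28,043.

$28,043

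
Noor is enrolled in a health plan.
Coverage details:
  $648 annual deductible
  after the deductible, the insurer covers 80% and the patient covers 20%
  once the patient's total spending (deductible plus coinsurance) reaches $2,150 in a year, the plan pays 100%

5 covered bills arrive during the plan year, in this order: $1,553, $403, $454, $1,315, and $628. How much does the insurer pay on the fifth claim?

$502.40

Claim 1 ($1,553): $648 finishes the deductible; $905 goes to coinsurance; coinsurance $905 × 20% = $181. Patient owes $829 (running OOP $829). Insurer: $1,553 − $829 = $724.
Claim 2 ($403): 20% coinsurance on $403 = $80.60. Patient owes $80.60 (running OOP $909.60). Plan pays $403 − $80.60 = $322.40.
Claim 3 ($454): 20% coinsurance on $454 = $90.80. Cost to patient: $90.80. OOP to date $1,000.40. Plan pays $454 − $90.80 = $363.20.
Claim 4 ($1,315): 20% coinsurance on $1,315 = $263. Patient owes $263 (running OOP $1,263.40). Plan pays $1,315 − $263 = $1,052.
Claim 5 ($628): deductible met; 20% of $628 = $125.60. Cost to patient: $125.60. OOP to date $1,389. Plan pays $628 − $125.60 = $502.40.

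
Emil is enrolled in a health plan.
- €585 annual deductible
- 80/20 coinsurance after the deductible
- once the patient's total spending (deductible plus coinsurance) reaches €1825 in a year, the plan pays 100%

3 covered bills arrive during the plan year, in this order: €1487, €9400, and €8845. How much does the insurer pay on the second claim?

#1 (€1487): €585 finishes the deductible; €902 goes to coinsurance; 20% of €902 = €180.40. Patient pays €765.40; OOP now €765.40. Plan pays €1487 − €765.40 = €721.60.
#2 (€9400): 20% coinsurance on €9400 = €1880. OOP would hit €2645.40 > €1825, so the cap limits the patient to €1825 − €765.40 = €1059.60. Plan pays €9400 − €1059.60 = €8340.40.

€8340.40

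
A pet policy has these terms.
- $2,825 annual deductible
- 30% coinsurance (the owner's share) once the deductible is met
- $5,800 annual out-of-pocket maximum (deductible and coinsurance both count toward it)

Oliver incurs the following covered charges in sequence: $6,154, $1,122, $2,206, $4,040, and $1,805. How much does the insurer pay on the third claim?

$1,544.20

Claim 1 ($6,154): $2,825 finishes the deductible; $3,329 goes to coinsurance; coinsurance $3,329 × 30% = $998.70. Owner pays $3,823.70; OOP now $3,823.70. Insurer: $6,154 − $3,823.70 = $2,330.30.
Claim 2 ($1,122): deductible met; 30% of $1,122 = $336.60. Owner owes $336.60 (running OOP $4,160.30). Plan pays $1,122 − $336.60 = $785.40.
Claim 3 ($2,206): deductible met; 30% of $2,206 = $661.80. Cost to owner: $661.80. OOP to date $4,822.10. Insurer: $2,206 − $661.80 = $1,544.20.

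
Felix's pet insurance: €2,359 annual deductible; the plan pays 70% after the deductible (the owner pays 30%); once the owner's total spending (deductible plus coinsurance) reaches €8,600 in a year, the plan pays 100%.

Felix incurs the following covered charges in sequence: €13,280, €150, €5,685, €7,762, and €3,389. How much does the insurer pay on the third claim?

€3,979.50

Claim 1 (€13,280): deductible takes €2,359, €10,921 remains; 30% of €10,921 = €3,276.30. Owner pays €5,635.30; OOP now €5,635.30. Insurer: €13,280 − €5,635.30 = €7,644.70.
Claim 2 (€150): deductible met; 30% of €150 = €45. Owner pays €45; OOP now €5,680.30. Plan pays €150 − €45 = €105.
Claim 3 (€5,685): 30% coinsurance on €5,685 = €1,705.50. Cost to owner: €1,705.50. OOP to date €7,385.80. Plan pays €5,685 − €1,705.50 = €3,979.50.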